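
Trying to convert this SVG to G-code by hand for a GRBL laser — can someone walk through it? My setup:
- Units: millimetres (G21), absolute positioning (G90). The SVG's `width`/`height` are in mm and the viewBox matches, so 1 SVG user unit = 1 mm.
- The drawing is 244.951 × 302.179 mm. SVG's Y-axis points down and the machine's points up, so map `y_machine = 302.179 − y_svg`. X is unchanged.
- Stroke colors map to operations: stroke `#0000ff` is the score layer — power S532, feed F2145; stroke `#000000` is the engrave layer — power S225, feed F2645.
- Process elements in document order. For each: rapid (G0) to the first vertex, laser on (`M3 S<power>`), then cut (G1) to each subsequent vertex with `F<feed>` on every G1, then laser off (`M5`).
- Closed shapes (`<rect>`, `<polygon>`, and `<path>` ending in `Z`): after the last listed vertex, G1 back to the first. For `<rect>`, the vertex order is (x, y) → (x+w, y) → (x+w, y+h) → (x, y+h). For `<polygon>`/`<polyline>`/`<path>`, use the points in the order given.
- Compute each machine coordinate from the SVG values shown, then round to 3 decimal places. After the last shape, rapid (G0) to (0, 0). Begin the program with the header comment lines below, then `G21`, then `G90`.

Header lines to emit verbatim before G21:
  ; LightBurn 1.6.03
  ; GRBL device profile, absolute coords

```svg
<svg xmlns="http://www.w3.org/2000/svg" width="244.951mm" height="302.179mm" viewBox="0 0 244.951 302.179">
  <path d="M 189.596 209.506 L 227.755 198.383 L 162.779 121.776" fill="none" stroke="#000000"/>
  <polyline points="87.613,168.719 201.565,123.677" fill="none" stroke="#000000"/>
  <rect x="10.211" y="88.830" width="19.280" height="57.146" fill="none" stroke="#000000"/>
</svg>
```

; LightBurn 1.6.03
; GRBL device profile, absolute coords
G21
G90
G0 X189.596 Y92.673
M3 S225
G1 X227.755 Y103.796 F2645
G1 X162.779 Y180.403 F2645
M5
G0 X87.613 Y133.460
M3 S225
G1 X201.565 Y178.502 F2645
M5
G0 X10.211 Y213.349
M3 S225
G1 X29.491 Y213.349 F2645
G1 X29.491 Y156.203 F2645
G1 X10.211 Y156.203 F2645
G1 X10.211 Y213.349 F2645
M5
G0 X0.000 Y0.000

viewBox `0 0 244.951 302.179` with mm width/height → 1 unit = 1 mm. Flip: y_m = 302.179 − y_svg.

**Shape 1** — `<path>` open polyline, stroke `#000000` → engrave (S225, F2645). Machine vertices: (189.596,92.673) → (227.755,103.796) → (162.779,180.403). Open path.

**Shape 2** — `<polyline>` line segment, stroke `#000000` → engrave (S225, F2645). Machine vertices: (87.613,133.460) → (201.565,178.502). Open path.

**Shape 3** — `<rect>` rectangle, stroke `#000000` → engrave (S225, F2645). Machine vertices: (10.211,213.349) → (29.491,213.349) → (29.491,156.203) → (10.211,156.203) → (10.211,213.349). Closed: final G1 returns to the first vertex.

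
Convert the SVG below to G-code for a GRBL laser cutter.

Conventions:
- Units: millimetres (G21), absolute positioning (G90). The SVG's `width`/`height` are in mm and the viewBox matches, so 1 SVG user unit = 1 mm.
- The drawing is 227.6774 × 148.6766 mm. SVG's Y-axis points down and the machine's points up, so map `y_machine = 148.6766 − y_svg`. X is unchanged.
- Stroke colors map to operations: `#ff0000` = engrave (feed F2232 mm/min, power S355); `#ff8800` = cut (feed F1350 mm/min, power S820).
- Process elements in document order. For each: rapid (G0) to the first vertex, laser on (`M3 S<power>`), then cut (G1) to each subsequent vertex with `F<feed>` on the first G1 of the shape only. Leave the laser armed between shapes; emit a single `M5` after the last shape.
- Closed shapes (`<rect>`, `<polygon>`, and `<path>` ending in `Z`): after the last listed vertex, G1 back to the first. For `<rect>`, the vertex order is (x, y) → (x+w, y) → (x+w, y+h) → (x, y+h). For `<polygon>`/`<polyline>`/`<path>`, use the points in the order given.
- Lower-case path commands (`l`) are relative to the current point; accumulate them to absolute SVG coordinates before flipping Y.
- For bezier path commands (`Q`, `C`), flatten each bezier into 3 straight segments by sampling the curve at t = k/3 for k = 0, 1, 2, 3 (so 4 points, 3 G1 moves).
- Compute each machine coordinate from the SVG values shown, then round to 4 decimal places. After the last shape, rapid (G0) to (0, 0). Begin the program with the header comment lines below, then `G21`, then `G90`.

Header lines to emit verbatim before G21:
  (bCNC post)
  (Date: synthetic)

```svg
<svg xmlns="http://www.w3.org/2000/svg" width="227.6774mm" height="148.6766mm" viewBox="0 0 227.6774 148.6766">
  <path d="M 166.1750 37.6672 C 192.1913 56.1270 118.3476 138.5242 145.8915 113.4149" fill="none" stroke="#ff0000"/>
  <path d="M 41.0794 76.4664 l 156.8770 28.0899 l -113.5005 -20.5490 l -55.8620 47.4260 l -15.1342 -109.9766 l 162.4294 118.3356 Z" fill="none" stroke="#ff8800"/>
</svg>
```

Since the viewBox matches the mm dimensions, user units are millimetres directly. The only transform is the Y-flip y_m = 148.6766 − y_svg.

Shape 1 is a cubic bezier drawn with `<path>`. Its stroke #ff0000 means engrave at S355, F2232. After flipping Y the toolpath is (166.1750,111.0094) → (166.3582,77.5869) → (144.6899,39.6381) → (145.8915,35.2617).

Shape 2 is a closed polygon drawn with `<path>`. Its stroke #ff8800 means cut at S820, F1350. After flipping Y the toolpath is (41.0794,72.2102) → (197.9564,44.1203) → (84.4559,64.6693) → (28.5939,17.2433) → (13.4597,127.2199) → (175.8891,8.8843) → (41.0794,72.2102), returning to the start.

(bCNC post)
(Date: synthetic)
G21
G90
G0 X166.1750 Y111.0094
M3 S355
G1 X166.3582 Y77.5869 F2232
G1 X144.6899 Y39.6381
G1 X145.8915 Y35.2617
G0 X41.0794 Y72.2102
M3 S820
G1 X197.9564 Y44.1203 F1350
G1 X84.4559 Y64.6693
G1 X28.5939 Y17.2433
G1 X13.4597 Y127.2199
G1 X175.8891 Y8.8843
G1 X41.0794 Y72.2102
M5
G0 X0.0000 Y0.0000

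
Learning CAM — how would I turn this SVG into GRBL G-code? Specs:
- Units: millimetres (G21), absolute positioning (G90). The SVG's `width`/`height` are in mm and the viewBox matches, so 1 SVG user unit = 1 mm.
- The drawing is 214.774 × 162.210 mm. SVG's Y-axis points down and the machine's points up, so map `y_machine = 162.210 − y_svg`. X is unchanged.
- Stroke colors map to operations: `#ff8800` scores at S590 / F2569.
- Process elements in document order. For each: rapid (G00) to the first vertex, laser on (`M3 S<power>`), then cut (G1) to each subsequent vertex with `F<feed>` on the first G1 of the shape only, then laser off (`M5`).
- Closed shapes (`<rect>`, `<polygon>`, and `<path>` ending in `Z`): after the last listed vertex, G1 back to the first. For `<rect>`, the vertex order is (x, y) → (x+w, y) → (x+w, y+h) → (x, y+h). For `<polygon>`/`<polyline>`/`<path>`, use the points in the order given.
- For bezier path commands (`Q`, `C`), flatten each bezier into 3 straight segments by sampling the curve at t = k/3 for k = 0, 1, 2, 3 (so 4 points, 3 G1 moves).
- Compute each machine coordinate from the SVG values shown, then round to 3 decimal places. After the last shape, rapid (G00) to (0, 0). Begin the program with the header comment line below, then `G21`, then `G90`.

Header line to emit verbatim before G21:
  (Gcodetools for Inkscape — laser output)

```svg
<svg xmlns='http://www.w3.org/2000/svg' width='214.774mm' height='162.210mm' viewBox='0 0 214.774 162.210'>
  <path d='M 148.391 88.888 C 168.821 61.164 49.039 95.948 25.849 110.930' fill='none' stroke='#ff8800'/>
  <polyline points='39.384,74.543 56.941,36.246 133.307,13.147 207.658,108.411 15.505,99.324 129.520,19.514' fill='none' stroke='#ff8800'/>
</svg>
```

(Gcodetools for Inkscape — laser output)
G21
G90
G00 X148.391 Y73.322
M3 S590
G1 X130.854 Y83.259 F2569
G1 X72.466 Y69.814
G1 X25.849 Y51.280
M5
G00 X39.384 Y87.667
M3 S590
G1 X56.941 Y125.964 F2569
G1 X133.307 Y149.063
G1 X207.658 Y53.799
G1 X15.505 Y62.886
G1 X129.520 Y142.696
M5
G00 X0.000 Y0.000

Since the viewBox matches the mm dimensions, user units are millimetres directly. The only transform is the Y-flip y_m = 162.210 − y_svg.

Shape 1 is a cubic bezier drawn with `<path>`. Its stroke #ff8800 means score at S590, F2569. After flipping Y the toolpath is (148.391,73.322) → (130.854,83.259) → (72.466,69.814) → (25.849,51.280).

Shape 2 is a open polyline drawn with `<polyline>`. Its stroke #ff8800 means score at S590, F2569. After flipping Y the toolpath is (39.384,87.667) → (56.941,125.964) → (133.307,149.063) → (207.658,53.799) → (15.505,62.886) → (129.520,142.696).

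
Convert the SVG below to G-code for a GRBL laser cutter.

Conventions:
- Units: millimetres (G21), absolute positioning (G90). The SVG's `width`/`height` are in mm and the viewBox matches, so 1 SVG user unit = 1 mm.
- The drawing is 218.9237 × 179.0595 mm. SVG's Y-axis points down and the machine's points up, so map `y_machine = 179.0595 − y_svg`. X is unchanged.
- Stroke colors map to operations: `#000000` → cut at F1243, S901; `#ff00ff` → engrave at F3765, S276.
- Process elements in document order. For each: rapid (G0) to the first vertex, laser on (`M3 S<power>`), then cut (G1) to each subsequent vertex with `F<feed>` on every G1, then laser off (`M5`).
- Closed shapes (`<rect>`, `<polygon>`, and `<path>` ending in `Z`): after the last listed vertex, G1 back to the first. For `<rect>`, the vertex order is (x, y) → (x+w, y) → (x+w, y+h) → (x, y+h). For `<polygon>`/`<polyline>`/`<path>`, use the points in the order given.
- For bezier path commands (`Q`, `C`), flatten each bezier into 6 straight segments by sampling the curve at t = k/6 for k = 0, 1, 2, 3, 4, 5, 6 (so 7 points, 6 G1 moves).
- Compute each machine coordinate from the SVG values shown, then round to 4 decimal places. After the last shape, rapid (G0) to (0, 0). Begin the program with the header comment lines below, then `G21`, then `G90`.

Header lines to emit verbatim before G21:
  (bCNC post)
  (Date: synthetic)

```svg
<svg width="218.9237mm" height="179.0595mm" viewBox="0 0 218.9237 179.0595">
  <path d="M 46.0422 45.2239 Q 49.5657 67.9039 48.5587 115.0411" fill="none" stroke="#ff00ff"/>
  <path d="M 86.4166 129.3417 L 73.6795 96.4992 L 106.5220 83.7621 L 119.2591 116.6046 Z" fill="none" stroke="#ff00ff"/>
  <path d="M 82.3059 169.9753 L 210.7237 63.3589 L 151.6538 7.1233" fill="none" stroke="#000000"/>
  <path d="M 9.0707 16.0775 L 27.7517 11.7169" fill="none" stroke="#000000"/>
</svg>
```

(bCNC post)
(Date: synthetic)
G21
G90
G0 X46.0422 Y133.8356
M3 S276
G1 X47.0909 Y125.5962 F3765
G1 X47.8878 Y115.9981 F3765
G1 X48.4331 Y105.0413 F3765
G1 X48.7266 Y92.7257 F3765
G1 X48.7685 Y79.0514 F3765
G1 X48.5587 Y64.0184 F3765
M5
G0 X86.4166 Y49.7178
M3 S276
G1 X73.6795 Y82.5603 F3765
G1 X106.5220 Y95.2974 F3765
G1 X119.2591 Y62.4549 F3765
G1 X86.4166 Y49.7178 F3765
M5
G0 X82.3059 Y9.0842
M3 S901
G1 X210.7237 Y115.7006 F1243
G1 X151.6538 Y171.9362 F1243
M5
G0 X9.0707 Y162.9820
M3 S901
G1 X27.7517 Y167.3426 F1243
M5
G0 X0.0000 Y0.0000

Since the viewBox matches the mm dimensions, user units are millimetres directly. The only transform is the Y-flip y_m = 179.0595 − y_svg.

Shape 1 is a quadratic bezier drawn with `<path>`. Its stroke #ff00ff means engrave at S276, F3765. After flipping Y the toolpath is (46.0422,133.8356) → (47.0909,125.5962) → (47.8878,115.9981) → (48.4331,105.0413) → (48.7266,92.7257) → (48.7685,79.0514) → (48.5587,64.0184).

Shape 2 is a regular polygon drawn with `<path>`. Its stroke #ff00ff means engrave at S276, F3765. After flipping Y the toolpath is (86.4166,49.7178) → (73.6795,82.5603) → (106.5220,95.2974) → (119.2591,62.4549) → (86.4166,49.7178), returning to the start.

Shape 3 is a open polyline drawn with `<path>`. Its stroke #000000 means cut at S901, F1243. After flipping Y the toolpath is (82.3059,9.0842) → (210.7237,115.7006) → (151.6538,171.9362).

Shape 4 is a line segment drawn with `<path>`. Its stroke #000000 means cut at S901, F1243. After flipping Y the toolpath is (9.0707,162.9820) → (27.7517,167.3426).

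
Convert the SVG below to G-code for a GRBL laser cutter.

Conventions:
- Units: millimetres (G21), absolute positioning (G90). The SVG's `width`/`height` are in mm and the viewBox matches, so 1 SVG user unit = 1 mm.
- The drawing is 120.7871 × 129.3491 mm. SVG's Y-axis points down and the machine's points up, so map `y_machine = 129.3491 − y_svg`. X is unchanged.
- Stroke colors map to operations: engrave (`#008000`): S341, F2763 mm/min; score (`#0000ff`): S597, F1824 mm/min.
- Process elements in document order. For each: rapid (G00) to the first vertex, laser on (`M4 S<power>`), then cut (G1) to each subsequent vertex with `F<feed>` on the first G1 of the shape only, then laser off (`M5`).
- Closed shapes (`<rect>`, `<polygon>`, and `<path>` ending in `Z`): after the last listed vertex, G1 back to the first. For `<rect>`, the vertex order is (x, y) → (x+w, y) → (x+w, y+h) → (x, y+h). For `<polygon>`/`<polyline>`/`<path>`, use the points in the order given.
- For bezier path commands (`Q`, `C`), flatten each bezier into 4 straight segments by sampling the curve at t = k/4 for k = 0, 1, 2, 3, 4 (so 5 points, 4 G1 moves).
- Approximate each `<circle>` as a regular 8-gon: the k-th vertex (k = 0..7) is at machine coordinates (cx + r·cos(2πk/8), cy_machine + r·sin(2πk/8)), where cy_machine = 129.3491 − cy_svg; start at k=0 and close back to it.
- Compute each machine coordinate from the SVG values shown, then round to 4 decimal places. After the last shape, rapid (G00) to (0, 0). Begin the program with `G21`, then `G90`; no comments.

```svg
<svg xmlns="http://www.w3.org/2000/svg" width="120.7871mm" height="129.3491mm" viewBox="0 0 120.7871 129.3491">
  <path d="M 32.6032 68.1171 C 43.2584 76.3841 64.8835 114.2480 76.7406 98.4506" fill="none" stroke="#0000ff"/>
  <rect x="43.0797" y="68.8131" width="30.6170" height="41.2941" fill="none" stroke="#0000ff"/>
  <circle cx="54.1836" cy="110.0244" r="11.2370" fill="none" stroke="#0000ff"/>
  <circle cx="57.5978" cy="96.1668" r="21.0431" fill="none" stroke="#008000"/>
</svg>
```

G21
G90
G00 X32.6032 Y61.2320
M4 S597
G1 X42.3274 Y50.7832 F1824
G1 X54.2212 Y37.0411
G1 X66.3403 Y27.8110
G1 X76.7406 Y30.8985
M5
G00 X43.0797 Y60.5360
M4 S597
G1 X73.6967 Y60.5360 F1824
G1 X73.6967 Y19.2419
G1 X43.0797 Y19.2419
G1 X43.0797 Y60.5360
M5
G00 X65.4206 Y19.3247
M4 S597
G1 X62.1294 Y27.2705 F1824
G1 X54.1836 Y30.5617
G1 X46.2378 Y27.2705
G1 X42.9466 Y19.3247
G1 X46.2378 Y11.3789
G1 X54.1836 Y8.0877
G1 X62.1294 Y11.3789
G1 X65.4206 Y19.3247
M5
G00 X78.6409 Y33.1823
M4 S341
G1 X72.4775 Y48.0620 F2763
G1 X57.5978 Y54.2254
G1 X42.7181 Y48.0620
G1 X36.5547 Y33.1823
G1 X42.7181 Y18.3026
G1 X57.5978 Y12.1392
G1 X72.4775 Y18.3026
G1 X78.6409 Y33.1823
M5
G00 X0.0000 Y0.0000

1 u = 1 mm; y_m = 129.3491 − y.

[1] `<path>` cubic bezier, #0000ff→score S597 F1824: (32.6032,61.2320) → (42.3274,50.7832) → (54.2212,37.0411) → (66.3403,27.8110) → (76.7406,30.8985)

[2] `<rect>` rectangle, #0000ff→score S597 F1824: (43.0797,60.5360) → (73.6967,60.5360) → (73.6967,19.2419) → (43.0797,19.2419) → (43.0797,60.5360) (closed)

[3] `<circle>` circle, #0000ff→score S597 F1824: (65.4206,19.3247) → (62.1294,27.2705) → (54.1836,30.5617) → (46.2378,27.2705) → (42.9466,19.3247) → (46.2378,11.3789) → (54.1836,8.0877) → (62.1294,11.3789) → (65.4206,19.3247) (closed)

[4] `<circle>` circle, #008000→engrave S341 F2763: (78.6409,33.1823) → (72.4775,48.0620) → (57.5978,54.2254) → (42.7181,48.0620) → (36.5547,33.1823) → (42.7181,18.3026) → (57.5978,12.1392) → (72.4775,18.3026) → (78.6409,33.1823) (closed)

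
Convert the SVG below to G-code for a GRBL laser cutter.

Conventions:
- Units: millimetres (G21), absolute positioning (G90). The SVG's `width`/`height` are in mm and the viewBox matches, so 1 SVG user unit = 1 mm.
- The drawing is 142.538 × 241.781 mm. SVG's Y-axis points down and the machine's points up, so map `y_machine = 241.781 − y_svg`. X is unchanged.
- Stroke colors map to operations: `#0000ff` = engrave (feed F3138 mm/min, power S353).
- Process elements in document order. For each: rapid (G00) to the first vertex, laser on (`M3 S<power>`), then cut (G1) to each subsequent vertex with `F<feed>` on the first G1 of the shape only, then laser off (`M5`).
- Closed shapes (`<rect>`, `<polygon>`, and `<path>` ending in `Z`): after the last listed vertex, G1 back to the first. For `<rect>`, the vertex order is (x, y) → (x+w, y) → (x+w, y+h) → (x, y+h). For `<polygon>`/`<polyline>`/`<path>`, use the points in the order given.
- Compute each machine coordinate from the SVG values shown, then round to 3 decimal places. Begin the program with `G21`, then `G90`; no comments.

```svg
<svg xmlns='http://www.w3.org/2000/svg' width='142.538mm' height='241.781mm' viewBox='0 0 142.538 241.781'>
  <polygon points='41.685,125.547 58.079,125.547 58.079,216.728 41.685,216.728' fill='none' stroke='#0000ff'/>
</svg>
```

Since the viewBox matches the mm dimensions, user units are millimetres directly. The only transform is the Y-flip y_m = 241.781 − y_svg.

Shape 1 is a rectangle drawn with `<polygon>`. Its stroke #0000ff means engrave at S353, F3138. After flipping Y the toolpath is (41.685,116.234) → (58.079,116.234) → (58.079,25.053) → (41.685,25.053) → (41.685,116.234), returning to the start.

G21
G90
G00 X41.685 Y116.234
M3 S353
G1 X58.079 Y116.234 F3138
G1 X58.079 Y25.053
G1 X41.685 Y25.053
G1 X41.685 Y116.234
M5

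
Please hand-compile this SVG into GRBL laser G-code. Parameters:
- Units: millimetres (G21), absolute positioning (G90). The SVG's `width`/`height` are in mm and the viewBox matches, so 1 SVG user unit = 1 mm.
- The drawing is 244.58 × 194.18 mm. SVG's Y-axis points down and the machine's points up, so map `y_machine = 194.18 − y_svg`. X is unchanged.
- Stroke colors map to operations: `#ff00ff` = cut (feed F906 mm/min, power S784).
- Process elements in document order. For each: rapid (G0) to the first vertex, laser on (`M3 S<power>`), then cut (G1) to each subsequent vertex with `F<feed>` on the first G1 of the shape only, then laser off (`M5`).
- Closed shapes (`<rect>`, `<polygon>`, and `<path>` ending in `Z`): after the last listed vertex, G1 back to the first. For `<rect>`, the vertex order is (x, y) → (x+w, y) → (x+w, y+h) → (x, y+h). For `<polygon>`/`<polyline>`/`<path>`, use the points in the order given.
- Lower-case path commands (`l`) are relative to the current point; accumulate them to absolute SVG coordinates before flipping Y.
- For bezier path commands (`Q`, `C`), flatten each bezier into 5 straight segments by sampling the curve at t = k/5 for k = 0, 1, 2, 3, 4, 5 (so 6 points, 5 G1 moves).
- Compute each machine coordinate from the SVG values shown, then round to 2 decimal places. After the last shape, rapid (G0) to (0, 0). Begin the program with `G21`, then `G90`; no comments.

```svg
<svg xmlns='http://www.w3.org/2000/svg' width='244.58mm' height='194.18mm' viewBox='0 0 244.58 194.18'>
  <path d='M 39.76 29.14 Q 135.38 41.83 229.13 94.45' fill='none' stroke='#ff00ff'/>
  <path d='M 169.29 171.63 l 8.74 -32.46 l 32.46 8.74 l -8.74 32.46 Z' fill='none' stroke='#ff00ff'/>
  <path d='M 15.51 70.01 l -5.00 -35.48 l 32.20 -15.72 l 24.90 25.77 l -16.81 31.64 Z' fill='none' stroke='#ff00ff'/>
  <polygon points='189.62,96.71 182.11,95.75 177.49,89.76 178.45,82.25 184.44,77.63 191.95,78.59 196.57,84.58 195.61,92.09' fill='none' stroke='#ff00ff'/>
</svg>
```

G21
G90
G0 X39.76 Y165.04
M3 S784
G1 X77.93 Y158.37 F906
G1 X115.96 Y148.50
G1 X153.83 Y135.44
G1 X191.56 Y119.18
G1 X229.13 Y99.73
M5
G0 X169.29 Y22.55
M3 S784
G1 X178.03 Y55.01 F906
G1 X210.49 Y46.27
G1 X201.75 Y13.81
G1 X169.29 Y22.55
M5
G0 X15.51 Y124.17
M3 S784
G1 X10.51 Y159.65 F906
G1 X42.71 Y175.37
G1 X67.61 Y149.60
G1 X50.80 Y117.96
G1 X15.51 Y124.17
M5
G0 X189.62 Y97.47
M3 S784
G1 X182.11 Y98.43 F906
G1 X177.49 Y104.42
G1 X178.45 Y111.93
G1 X184.44 Y116.55
G1 X191.95 Y115.59
G1 X196.57 Y109.60
G1 X195.61 Y102.09
G1 X189.62 Y97.47
M5
G0 X0.00 Y0.00

Since the viewBox matches the mm dimensions, user units are millimetres directly. The only transform is the Y-flip y_m = 194.18 − y_svg.

Shape 1 is a quadratic bezier drawn with `<path>`. Its stroke #ff00ff means cut at S784, F906. After flipping Y the toolpath is (39.76,165.04) → (77.93,158.37) → (115.96,148.50) → (153.83,135.44) → (191.56,119.18) → (229.13,99.73).

Shape 2 is a regular polygon drawn with `<path>`. Its stroke #ff00ff means cut at S784, F906. After flipping Y the toolpath is (169.29,22.55) → (178.03,55.01) → (210.49,46.27) → (201.75,13.81) → (169.29,22.55), returning to the start.

Shape 3 is a regular polygon drawn with `<path>`. Its stroke #ff00ff means cut at S784, F906. After flipping Y the toolpath is (15.51,124.17) → (10.51,159.65) → (42.71,175.37) → (67.61,149.60) → (50.80,117.96) → (15.51,124.17), returning to the start.

Shape 4 is a regular polygon drawn with `<polygon>`. Its stroke #ff00ff means cut at S784, F906. After flipping Y the toolpath is (189.62,97.47) → (182.11,98.43) → (177.49,104.42) → (178.45,111.93) → (184.44,116.55) → (191.95,115.59) → (196.57,109.60) → (195.61,102.09) → (189.62,97.47), returning to the start.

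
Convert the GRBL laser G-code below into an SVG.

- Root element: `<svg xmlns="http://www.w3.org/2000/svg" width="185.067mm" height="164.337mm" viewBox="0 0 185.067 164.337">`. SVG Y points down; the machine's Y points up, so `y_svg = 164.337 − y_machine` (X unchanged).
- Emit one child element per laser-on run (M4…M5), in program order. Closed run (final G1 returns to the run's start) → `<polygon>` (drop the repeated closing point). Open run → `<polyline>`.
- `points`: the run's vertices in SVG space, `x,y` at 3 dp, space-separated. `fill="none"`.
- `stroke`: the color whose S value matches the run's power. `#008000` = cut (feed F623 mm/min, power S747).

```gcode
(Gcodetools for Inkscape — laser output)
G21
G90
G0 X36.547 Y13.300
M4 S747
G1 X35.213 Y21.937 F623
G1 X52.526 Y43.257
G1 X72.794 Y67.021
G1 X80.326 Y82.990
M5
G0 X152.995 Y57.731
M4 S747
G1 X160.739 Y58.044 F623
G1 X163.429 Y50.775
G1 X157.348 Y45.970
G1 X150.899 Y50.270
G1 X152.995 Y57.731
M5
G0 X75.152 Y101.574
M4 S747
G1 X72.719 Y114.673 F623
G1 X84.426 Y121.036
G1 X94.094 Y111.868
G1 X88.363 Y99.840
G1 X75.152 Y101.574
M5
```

<svg xmlns="http://www.w3.org/2000/svg" width="185.067mm" height="164.337mm" viewBox="0 0 185.067 164.337">
  <polyline points="36.547,151.037 35.213,142.400 52.526,121.080 72.794,97.316 80.326,81.347" fill="none" stroke="#008000"/>
  <polygon points="152.995,106.606 160.739,106.293 163.429,113.562 157.348,118.367 150.899,114.067" fill="none" stroke="#008000"/>
  <polygon points="75.152,62.763 72.719,49.664 84.426,43.301 94.094,52.469 88.363,64.497" fill="none" stroke="#008000"/>
</svg>

Each laser-on run becomes one SVG element. Flip Y back into SVG space with y_svg = 164.337 − y_machine. Every run uses S747, so all elements get stroke `#008000` (cut).

Run 1: The run is open, so emit a `<polyline>` with points (Y-flipped): 36.547,151.037 35.213,142.400 52.526,121.080 72.794,97.316 80.326,81.347.

Run 2: The run returns to its start, so emit a `<polygon>` with points (Y-flipped): 152.995,106.606 160.739,106.293 163.429,113.562 157.348,118.367 150.899,114.067.

Run 3: The run returns to its start, so emit a `<polygon>` with points (Y-flipped): 75.152,62.763 72.719,49.664 84.426,43.301 94.094,52.469 88.363,64.497.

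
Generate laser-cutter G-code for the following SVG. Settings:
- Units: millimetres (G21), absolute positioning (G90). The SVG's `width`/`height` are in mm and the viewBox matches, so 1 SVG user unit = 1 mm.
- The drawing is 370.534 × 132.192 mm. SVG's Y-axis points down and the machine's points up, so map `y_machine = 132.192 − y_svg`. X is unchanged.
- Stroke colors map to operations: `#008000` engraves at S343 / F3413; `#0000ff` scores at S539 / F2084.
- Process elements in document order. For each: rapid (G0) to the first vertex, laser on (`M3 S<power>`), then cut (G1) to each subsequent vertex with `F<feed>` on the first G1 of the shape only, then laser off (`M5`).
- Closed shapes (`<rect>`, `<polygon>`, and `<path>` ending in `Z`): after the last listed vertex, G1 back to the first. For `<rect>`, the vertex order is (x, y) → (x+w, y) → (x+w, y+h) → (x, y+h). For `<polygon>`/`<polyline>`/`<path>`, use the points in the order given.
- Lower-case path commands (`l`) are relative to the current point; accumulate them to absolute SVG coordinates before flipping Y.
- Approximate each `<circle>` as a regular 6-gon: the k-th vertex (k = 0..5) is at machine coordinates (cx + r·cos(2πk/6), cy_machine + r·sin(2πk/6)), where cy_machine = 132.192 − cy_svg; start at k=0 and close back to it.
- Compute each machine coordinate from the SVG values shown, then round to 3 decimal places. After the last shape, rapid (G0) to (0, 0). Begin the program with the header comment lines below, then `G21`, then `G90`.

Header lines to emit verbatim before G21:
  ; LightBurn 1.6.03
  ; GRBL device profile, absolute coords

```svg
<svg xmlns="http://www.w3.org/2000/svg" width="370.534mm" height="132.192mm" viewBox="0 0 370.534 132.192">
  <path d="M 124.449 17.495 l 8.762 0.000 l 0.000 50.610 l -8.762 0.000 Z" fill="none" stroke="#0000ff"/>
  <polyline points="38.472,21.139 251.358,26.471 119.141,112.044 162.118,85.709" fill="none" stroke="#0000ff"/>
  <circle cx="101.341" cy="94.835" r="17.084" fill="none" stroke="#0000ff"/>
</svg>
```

Since the viewBox matches the mm dimensions, user units are millimetres directly. The only transform is the Y-flip y_m = 132.192 − y_svg.

Shape 1 is a rectangle drawn with `<path>`. Its stroke #0000ff means score at S539, F2084. After flipping Y the toolpath is (124.449,114.697) → (133.211,114.697) → (133.211,64.087) → (124.449,64.087) → (124.449,114.697), returning to the start.

Shape 2 is a open polyline drawn with `<polyline>`. Its stroke #0000ff means score at S539, F2084. After flipping Y the toolpath is (38.472,111.053) → (251.358,105.721) → (119.141,20.148) → (162.118,46.483).

Shape 3 is a circle drawn with `<circle>`. Its stroke #0000ff means score at S539, F2084. After flipping Y the toolpath is (118.425,37.357) → (109.883,52.152) → (92.799,52.152) → (84.257,37.357) → (92.799,22.562) → (109.883,22.562) → (118.425,37.357), returning to the start.

; LightBurn 1.6.03
; GRBL device profile, absolute coords
G21
G90
G0 X124.449 Y114.697
M3 S539
G1 X133.211 Y114.697 F2084
G1 X133.211 Y64.087
G1 X124.449 Y64.087
G1 X124.449 Y114.697
M5
G0 X38.472 Y111.053
M3 S539
G1 X251.358 Y105.721 F2084
G1 X119.141 Y20.148
G1 X162.118 Y46.483
M5
G0 X118.425 Y37.357
M3 S539
G1 X109.883 Y52.152 F2084
G1 X92.799 Y52.152
G1 X84.257 Y37.357
G1 X92.799 Y22.562
G1 X109.883 Y22.562
G1 X118.425 Y37.357
M5
G0 X0.000 Y0.000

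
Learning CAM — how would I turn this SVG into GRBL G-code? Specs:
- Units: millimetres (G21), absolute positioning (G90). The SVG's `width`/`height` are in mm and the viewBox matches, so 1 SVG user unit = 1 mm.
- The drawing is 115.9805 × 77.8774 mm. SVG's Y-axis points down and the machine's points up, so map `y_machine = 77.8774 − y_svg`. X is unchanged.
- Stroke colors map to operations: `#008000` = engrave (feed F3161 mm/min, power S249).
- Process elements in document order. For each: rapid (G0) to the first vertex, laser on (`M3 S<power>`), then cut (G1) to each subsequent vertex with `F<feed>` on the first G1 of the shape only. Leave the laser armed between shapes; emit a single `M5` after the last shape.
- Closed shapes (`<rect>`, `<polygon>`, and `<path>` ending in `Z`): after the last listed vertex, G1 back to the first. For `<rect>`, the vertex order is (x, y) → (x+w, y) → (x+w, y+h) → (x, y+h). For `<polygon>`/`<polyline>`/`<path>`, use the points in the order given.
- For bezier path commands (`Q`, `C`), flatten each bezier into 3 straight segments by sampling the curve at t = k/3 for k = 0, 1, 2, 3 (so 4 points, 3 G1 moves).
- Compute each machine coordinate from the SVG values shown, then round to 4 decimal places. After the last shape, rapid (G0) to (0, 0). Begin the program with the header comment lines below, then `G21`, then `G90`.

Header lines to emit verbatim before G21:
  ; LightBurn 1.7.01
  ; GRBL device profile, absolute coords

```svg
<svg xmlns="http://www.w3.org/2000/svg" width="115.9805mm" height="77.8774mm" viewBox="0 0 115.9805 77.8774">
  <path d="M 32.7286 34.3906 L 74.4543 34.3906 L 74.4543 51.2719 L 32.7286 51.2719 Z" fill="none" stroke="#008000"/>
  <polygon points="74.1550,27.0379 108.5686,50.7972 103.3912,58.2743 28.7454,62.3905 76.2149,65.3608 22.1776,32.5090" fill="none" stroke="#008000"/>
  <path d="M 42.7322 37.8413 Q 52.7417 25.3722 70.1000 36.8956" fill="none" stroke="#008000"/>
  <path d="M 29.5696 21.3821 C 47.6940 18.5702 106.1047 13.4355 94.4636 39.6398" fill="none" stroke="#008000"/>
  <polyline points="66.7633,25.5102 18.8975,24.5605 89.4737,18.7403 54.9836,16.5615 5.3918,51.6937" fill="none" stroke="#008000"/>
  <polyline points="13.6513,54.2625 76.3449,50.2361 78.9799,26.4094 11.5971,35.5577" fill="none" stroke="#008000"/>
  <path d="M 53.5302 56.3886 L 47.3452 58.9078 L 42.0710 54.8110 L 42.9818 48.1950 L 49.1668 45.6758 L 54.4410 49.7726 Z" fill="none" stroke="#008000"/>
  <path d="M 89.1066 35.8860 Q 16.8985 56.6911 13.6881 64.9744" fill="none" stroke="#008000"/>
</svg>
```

Since the viewBox matches the mm dimensions, user units are millimetres directly. The only transform is the Y-flip y_m = 77.8774 − y_svg.

Shape 1 is a rectangle drawn with `<path>`. Its stroke #008000 means engrave at S249, F3161. After flipping Y the toolpath is (32.7286,43.4868) → (74.4543,43.4868) → (74.4543,26.6055) → (32.7286,26.6055) → (32.7286,43.4868), returning to the start.

Shape 2 is a closed polygon drawn with `<polygon>`. Its stroke #008000 means engrave at S249, F3161. After flipping Y the toolpath is (74.1550,50.8395) → (108.5686,27.0802) → (103.3912,19.6031) → (28.7454,15.4869) → (76.2149,12.5166) → (22.1776,45.3684) → (74.1550,50.8395), returning to the start.

Shape 3 is a quadratic bezier drawn with `<path>`. Its stroke #008000 means engrave at S249, F3161. After flipping Y the toolpath is (42.7322,40.0361) → (50.2217,45.6830) → (59.3443,45.9982) → (70.1000,40.9818).

Shape 4 is a cubic bezier drawn with `<path>`. Its stroke #008000 means engrave at S249, F3161. After flipping Y the toolpath is (29.5696,56.4953) → (57.0362,58.8347) → (86.8407,55.2423) → (94.4636,38.2376).

Shape 5 is a open polyline drawn with `<polyline>`. Its stroke #008000 means engrave at S249, F3161. After flipping Y the toolpath is (66.7633,52.3672) → (18.8975,53.3169) → (89.4737,59.1371) → (54.9836,61.3159) → (5.3918,26.1837).

Shape 6 is a open polyline drawn with `<polyline>`. Its stroke #008000 means engrave at S249, F3161. After flipping Y the toolpath is (13.6513,23.6149) → (76.3449,27.6413) → (78.9799,51.4680) → (11.5971,42.3197).

Shape 7 is a regular polygon drawn with `<path>`. Its stroke #008000 means engrave at S249, F3161. After flipping Y the toolpath is (53.5302,21.4888) → (47.3452,18.9696) → (42.0710,23.0664) → (42.9818,29.6824) → (49.1668,32.2016) → (54.4410,28.1048) → (53.5302,21.4888), returning to the start.

Shape 8 is a quadratic bezier drawn with `<path>`. Its stroke #008000 means engrave at S249, F3161. After flipping Y the toolpath is (89.1066,41.9914) → (48.6343,29.5126) → (23.4948,19.8165) → (13.6881,12.9030).

; LightBurn 1.7.01
; GRBL device profile, absolute coords
G21
G90
G0 X32.7286 Y43.4868
M3 S249
G1 X74.4543 Y43.4868 F3161
G1 X74.4543 Y26.6055
G1 X32.7286 Y26.6055
G1 X32.7286 Y43.4868
G0 X74.1550 Y50.8395
M3 S249
G1 X108.5686 Y27.0802 F3161
G1 X103.3912 Y19.6031
G1 X28.7454 Y15.4869
G1 X76.2149 Y12.5166
G1 X22.1776 Y45.3684
G1 X74.1550 Y50.8395
G0 X42.7322 Y40.0361
M3 S249
G1 X50.2217 Y45.6830 F3161
G1 X59.3443 Y45.9982
G1 X70.1000 Y40.9818
G0 X29.5696 Y56.4953
M3 S249
G1 X57.0362 Y58.8347 F3161
G1 X86.8407 Y55.2423
G1 X94.4636 Y38.2376
G0 X66.7633 Y52.3672
M3 S249
G1 X18.8975 Y53.3169 F3161
G1 X89.4737 Y59.1371
G1 X54.9836 Y61.3159
G1 X5.3918 Y26.1837
G0 X13.6513 Y23.6149
M3 S249
G1 X76.3449 Y27.6413 F3161
G1 X78.9799 Y51.4680
G1 X11.5971 Y42.3197
G0 X53.5302 Y21.4888
M3 S249
G1 X47.3452 Y18.9696 F3161
G1 X42.0710 Y23.0664
G1 X42.9818 Y29.6824
G1 X49.1668 Y32.2016
G1 X54.4410 Y28.1048
G1 X53.5302 Y21.4888
G0 X89.1066 Y41.9914
M3 S249
G1 X48.6343 Y29.5126 F3161
G1 X23.4948 Y19.8165
G1 X13.6881 Y12.9030
M5
G0 X0.0000 Y0.0000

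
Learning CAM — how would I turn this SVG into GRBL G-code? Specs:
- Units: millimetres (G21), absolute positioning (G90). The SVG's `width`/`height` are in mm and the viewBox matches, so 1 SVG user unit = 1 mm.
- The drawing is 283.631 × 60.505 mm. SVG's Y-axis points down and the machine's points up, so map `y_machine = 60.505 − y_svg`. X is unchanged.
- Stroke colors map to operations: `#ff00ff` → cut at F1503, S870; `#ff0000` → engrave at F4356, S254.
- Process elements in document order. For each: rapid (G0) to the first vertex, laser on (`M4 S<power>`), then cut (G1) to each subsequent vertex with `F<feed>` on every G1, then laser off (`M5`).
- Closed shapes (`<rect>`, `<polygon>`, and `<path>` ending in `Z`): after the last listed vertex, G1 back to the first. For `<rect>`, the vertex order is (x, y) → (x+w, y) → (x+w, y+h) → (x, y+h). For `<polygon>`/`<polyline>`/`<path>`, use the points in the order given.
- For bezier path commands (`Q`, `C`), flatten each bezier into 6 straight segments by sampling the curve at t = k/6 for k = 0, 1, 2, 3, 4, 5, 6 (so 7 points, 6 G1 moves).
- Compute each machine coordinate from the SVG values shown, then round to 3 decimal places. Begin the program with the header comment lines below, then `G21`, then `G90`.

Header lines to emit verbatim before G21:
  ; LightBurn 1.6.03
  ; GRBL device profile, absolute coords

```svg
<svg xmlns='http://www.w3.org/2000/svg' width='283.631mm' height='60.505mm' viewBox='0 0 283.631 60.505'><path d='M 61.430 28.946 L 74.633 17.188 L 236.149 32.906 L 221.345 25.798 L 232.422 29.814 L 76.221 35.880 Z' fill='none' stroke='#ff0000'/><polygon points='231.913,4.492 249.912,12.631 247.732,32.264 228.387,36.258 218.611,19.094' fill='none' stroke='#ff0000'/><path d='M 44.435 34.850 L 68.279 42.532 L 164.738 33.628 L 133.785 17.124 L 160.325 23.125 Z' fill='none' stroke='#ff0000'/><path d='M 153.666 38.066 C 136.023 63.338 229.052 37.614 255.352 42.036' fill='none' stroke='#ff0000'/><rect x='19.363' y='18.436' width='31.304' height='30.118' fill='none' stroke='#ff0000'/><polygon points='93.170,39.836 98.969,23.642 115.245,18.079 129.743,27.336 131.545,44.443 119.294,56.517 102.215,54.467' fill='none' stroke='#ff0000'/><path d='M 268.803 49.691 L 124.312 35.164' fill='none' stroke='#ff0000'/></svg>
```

Since the viewBox matches the mm dimensions, user units are millimetres directly. The only transform is the Y-flip y_m = 60.505 − y_svg.

Shape 1 is a closed polygon drawn with `<path>`. Its stroke #ff0000 means engrave at S254, F4356. After flipping Y the toolpath is (61.430,31.559) → (74.633,43.317) → (236.149,27.599) → (221.345,34.707) → (232.422,30.691) → (76.221,24.625) → (61.430,31.559), returning to the start.

Shape 2 is a regular polygon drawn with `<polygon>`. Its stroke #ff0000 means engrave at S254, F4356. After flipping Y the toolpath is (231.913,56.013) → (249.912,47.874) → (247.732,28.241) → (228.387,24.247) → (218.611,41.411) → (231.913,56.013), returning to the start.

Shape 3 is a closed polygon drawn with `<path>`. Its stroke #ff0000 means engrave at S254, F4356. After flipping Y the toolpath is (44.435,25.655) → (68.279,17.973) → (164.738,26.877) → (133.785,43.381) → (160.325,37.380) → (44.435,25.655), returning to the start.

Shape 4 is a cubic bezier drawn with `<path>`. Its stroke #ff0000 means engrave at S254, F4356. After flipping Y the toolpath is (153.666,22.439) → (153.246,13.677) → (166.343,11.160) → (188.030,12.635) → (213.379,15.848) → (237.463,18.543) → (255.352,18.469).

Shape 5 is a rectangle drawn with `<rect>`. Its stroke #ff0000 means engrave at S254, F4356. After flipping Y the toolpath is (19.363,42.069) → (50.667,42.069) → (50.667,11.951) → (19.363,11.951) → (19.363,42.069), returning to the start.

Shape 6 is a regular polygon drawn with `<polygon>`. Its stroke #ff0000 means engrave at S254, F4356. After flipping Y the toolpath is (93.170,20.669) → (98.969,36.863) → (115.245,42.426) → (129.743,33.169) → (131.545,16.062) → (119.294,3.988) → (102.215,6.038) → (93.170,20.669), returning to the start.

Shape 7 is a line segment drawn with `<path>`. Its stroke #ff0000 means engrave at S254, F4356. After flipping Y the toolpath is (268.803,10.814) → (124.312,25.341).

; LightBurn 1.6.03
; GRBL device profile, absolute coords
G21
G90
G0 X61.430 Y31.559
M4 S254
G1 X74.633 Y43.317 F4356
G1 X236.149 Y27.599 F4356
G1 X221.345 Y34.707 F4356
G1 X232.422 Y30.691 F4356
G1 X76.221 Y24.625 F4356
G1 X61.430 Y31.559 F4356
M5
G0 X231.913 Y56.013
M4 S254
G1 X249.912 Y47.874 F4356
G1 X247.732 Y28.241 F4356
G1 X228.387 Y24.247 F4356
G1 X218.611 Y41.411 F4356
G1 X231.913 Y56.013 F4356
M5
G0 X44.435 Y25.655
M4 S254
G1 X68.279 Y17.973 F4356
G1 X164.738 Y26.877 F4356
G1 X133.785 Y43.381 F4356
G1 X160.325 Y37.380 F4356
G1 X44.435 Y25.655 F4356
M5
G0 X153.666 Y22.439
M4 S254
G1 X153.246 Y13.677 F4356
G1 X166.343 Y11.160 F4356
G1 X188.030 Y12.635 F4356
G1 X213.379 Y15.848 F4356
G1 X237.463 Y18.543 F4356
G1 X255.352 Y18.469 F4356
M5
G0 X19.363 Y42.069
M4 S254
G1 X50.667 Y42.069 F4356
G1 X50.667 Y11.951 F4356
G1 X19.363 Y11.951 F4356
G1 X19.363 Y42.069 F4356
M5
G0 X93.170 Y20.669
M4 S254
G1 X98.969 Y36.863 F4356
G1 X115.245 Y42.426 F4356
G1 X129.743 Y33.169 F4356
G1 X131.545 Y16.062 F4356
G1 X119.294 Y3.988 F4356
G1 X102.215 Y6.038 F4356
G1 X93.170 Y20.669 F4356
M5
G0 X268.803 Y10.814
M4 S254
G1 X124.312 Y25.341 F4356
M5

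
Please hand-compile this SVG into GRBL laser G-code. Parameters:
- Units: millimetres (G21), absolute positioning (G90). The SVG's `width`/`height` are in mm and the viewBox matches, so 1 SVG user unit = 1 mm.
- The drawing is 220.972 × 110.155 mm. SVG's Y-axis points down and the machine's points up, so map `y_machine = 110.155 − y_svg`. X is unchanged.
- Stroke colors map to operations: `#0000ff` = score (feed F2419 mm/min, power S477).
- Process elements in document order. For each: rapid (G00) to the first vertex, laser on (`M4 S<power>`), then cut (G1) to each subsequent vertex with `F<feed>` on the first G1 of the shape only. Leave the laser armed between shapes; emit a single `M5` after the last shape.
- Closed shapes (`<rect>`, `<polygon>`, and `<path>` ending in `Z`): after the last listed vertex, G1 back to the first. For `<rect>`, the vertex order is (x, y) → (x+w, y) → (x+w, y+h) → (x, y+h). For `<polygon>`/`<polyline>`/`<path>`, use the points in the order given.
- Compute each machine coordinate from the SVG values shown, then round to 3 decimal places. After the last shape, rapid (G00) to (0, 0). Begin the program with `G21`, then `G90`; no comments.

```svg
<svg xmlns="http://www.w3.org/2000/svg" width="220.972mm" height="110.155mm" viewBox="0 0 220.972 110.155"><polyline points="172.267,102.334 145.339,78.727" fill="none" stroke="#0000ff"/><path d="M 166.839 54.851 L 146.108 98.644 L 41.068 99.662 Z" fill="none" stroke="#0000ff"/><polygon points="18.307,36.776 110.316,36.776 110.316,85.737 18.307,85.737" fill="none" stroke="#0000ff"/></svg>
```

G21
G90
G00 X172.267 Y7.821
M4 S477
G1 X145.339 Y31.428 F2419
G00 X166.839 Y55.304
M4 S477
G1 X146.108 Y11.511 F2419
G1 X41.068 Y10.493
G1 X166.839 Y55.304
G00 X18.307 Y73.379
M4 S477
G1 X110.316 Y73.379 F2419
G1 X110.316 Y24.418
G1 X18.307 Y24.418
G1 X18.307 Y73.379
M5
G00 X0.000 Y0.000

Since the viewBox matches the mm dimensions, user units are millimetres directly. The only transform is the Y-flip y_m = 110.155 − y_svg.

Shape 1 is a line segment drawn with `<polyline>`. Its stroke #0000ff means score at S477, F2419. After flipping Y the toolpath is (172.267,7.821) → (145.339,31.428).

Shape 2 is a closed polygon drawn with `<path>`. Its stroke #0000ff means score at S477, F2419. After flipping Y the toolpath is (166.839,55.304) → (146.108,11.511) → (41.068,10.493) → (166.839,55.304), returning to the start.

Shape 3 is a rectangle drawn with `<polygon>`. Its stroke #0000ff means score at S477, F2419. After flipping Y the toolpath is (18.307,73.379) → (110.316,73.379) → (110.316,24.418) → (18.307,24.418) → (18.307,73.379), returning to the start.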